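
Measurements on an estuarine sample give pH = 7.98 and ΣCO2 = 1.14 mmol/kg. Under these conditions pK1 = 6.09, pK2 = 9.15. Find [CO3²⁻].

[CO3²⁻] = 0.0713 mmol/kg

α₂ = 1 / (1 + [H⁺]/K2 + [H⁺]²/(K1K2)) = 1 / (1 + 10^+1.17 + 10^-0.72)
   = 1 / (1 + 14.791 + 0.19055) = 1/15.982 = 0.06257
[CO3²⁻] = α₂ × DIC = 0.06257 × 1.14 = 0.0713 mmol/kg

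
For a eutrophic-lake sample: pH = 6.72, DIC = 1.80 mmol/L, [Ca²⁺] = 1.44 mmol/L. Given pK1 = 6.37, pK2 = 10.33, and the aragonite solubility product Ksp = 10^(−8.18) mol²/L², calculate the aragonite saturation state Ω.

α₂ = 1 / (1 + [H⁺]/K2 + [H⁺]²/(K1K2)) = 1 / (1 + 10^+3.61 + 10^+3.26)
   = 1 / (1 + 4073.8 + 1819.7) = 1/5894.5 = 0.0001696
[CO3²⁻] = α₂ × DIC = 0.0001696 × 1.80 = 0.0003054 mmol/L = 0.3054 μmol/L
Ksp = 10^(−8.18) = 6.607×10^-9
Ω = [Ca²⁺][CO3²⁻]/Ksp = (1.44×10^-3)(3.054×10^-7) / 6.607×10^-9 = 0.0666

Ω = 0.0666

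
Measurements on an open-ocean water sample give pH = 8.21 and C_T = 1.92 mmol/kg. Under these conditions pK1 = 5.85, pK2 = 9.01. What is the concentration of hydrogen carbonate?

α₁ = 1 / (1 + [H⁺]/K1 + K2/[H⁺]) = 1 / (1 + 10^-2.36 + 10^-0.80)
   = 1 / (1 + 0.0043652 + 0.15849) = 1/1.1629 = 0.8600
[HCO3⁻] = α₁ × DIC = 0.8600 × 1.92 = 1.65 mmol/kg

[HCO3⁻] = 1.65 mmol/kg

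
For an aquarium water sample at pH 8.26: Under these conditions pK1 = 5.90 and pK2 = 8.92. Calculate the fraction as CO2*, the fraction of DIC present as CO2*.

α₀ = 0.00357

α₀ = 1 / (1 + K1/[H⁺] + K1K2/[H⁺]²) = 1 / (1 + 10^+2.36 + 10^+1.70)
   = 1 / (1 + 229.09 + 50.119) = 1/280.21 = 0.003569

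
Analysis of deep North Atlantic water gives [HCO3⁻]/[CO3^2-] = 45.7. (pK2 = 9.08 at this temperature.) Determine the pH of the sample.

From K2 = [H⁺][CO3^2-]/[HCO3⁻]:  pH = pK2 − log₁₀([HCO3⁻]/[CO3^2-])
log₁₀(45.7) = +1.660
pH = 9.08 − (+1.660) = 7.42

pH = 7.42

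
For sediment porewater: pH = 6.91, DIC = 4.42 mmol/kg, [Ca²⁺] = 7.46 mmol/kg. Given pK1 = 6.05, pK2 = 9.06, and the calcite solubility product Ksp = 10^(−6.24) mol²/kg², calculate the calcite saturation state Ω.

Ω = 0.354

α₂ = 1 / (1 + [H⁺]/K2 + [H⁺]²/(K1K2)) = 1 / (1 + 10^+2.15 + 10^+1.29)
   = 1 / (1 + 141.25 + 19.498) = 1/161.75 = 0.006182
[CO3²⁻] = α₂ × DIC = 0.006182 × 4.42 = 0.02733 mmol/kg
Ksp = 10^(−6.24) = 5.754×10^-7
Ω = [Ca²⁺][CO3²⁻]/Ksp = (7.46×10^-3)(2.733×10^-5) / 5.754×10^-7 = 0.354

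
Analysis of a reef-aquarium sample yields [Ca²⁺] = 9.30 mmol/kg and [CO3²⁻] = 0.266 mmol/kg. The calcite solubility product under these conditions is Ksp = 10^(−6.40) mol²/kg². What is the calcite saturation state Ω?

Ω = 6.21

Ksp = 10^(−6.40) = 3.981×10^-7
Ω = [Ca²⁺][CO3²⁻]/Ksp = (9.30×10^-3)(0.266×10^-3) / 3.981×10^-7 = 6.21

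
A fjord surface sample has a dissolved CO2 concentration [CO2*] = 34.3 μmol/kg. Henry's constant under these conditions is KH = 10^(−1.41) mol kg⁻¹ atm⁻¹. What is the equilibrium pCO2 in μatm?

KH = 10^(−1.41) = 3.890×10^-2 mol kg⁻¹ atm⁻¹
pCO2 = [CO2*]/KH = 34.3×10^-6 / 3.890×10^-2 = 8.82×10^-4 atm = 882 μatm

pCO2 = 882 μatm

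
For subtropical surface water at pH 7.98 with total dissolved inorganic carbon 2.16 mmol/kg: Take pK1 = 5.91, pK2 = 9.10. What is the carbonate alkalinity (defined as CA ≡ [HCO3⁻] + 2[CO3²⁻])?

CA = [HCO3⁻] + 2[CO3²⁻] = (α₁ + 2α₂)·DIC
At pH 7.98: [H⁺]/K1 = 10^-2.07 = 0.0085114, K2/[H⁺] = 10^-1.12 = 0.075858
α₁ = 1/(1 + 0.0085114 + 0.075858) = 1/1.0844 = 0.9222; α₂ = α₁·K2/[H⁺] = 0.06996
α₁ + 2α₂ = 1.0621
CA = 1.0621 × 2.16 = 2.29 mmol/kg

CA = 2.29 mmol/kg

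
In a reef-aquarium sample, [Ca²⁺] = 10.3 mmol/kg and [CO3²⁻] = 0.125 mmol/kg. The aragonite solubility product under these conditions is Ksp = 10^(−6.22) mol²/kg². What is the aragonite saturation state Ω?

Ω = 2.14

Ksp = 10^(−6.22) = 6.026×10^-7
Ω = [Ca²⁺][CO3²⁻]/Ksp = (10.3×10^-3)(0.125×10^-3) / 6.026×10^-7 = 2.14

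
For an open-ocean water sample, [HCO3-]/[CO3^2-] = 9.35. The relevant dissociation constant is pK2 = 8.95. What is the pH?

From K2 = [H⁺][CO3^2-]/[HCO3-]:  pH = pK2 − log₁₀([HCO3-]/[CO3^2-])
log₁₀(9.35) = +0.971
pH = 8.95 − (+0.971) = 7.98

pH = 7.98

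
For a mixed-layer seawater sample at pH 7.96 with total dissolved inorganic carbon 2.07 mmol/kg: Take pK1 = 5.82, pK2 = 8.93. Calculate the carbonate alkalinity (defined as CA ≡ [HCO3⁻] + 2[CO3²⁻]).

CA = 2.26 mmol/kg

CA = [HCO3⁻] + 2[CO3²⁻] = (α₁ + 2α₂)·DIC
At pH 7.96: [H⁺]/K1 = 10^-2.14 = 0.0072444, K2/[H⁺] = 10^-0.97 = 0.10715
α₁ = 1/(1 + 0.0072444 + 0.10715) = 1/1.1144 = 0.8973; α₂ = α₁·K2/[H⁺] = 0.09615
α₁ + 2α₂ = 1.0897
CA = 1.0897 × 2.07 = 2.26 mmol/kg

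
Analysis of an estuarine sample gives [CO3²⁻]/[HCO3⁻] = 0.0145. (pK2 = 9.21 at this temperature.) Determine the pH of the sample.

From K2 = [H⁺][CO3²⁻]/[HCO3⁻]:  pH = pK2 + log₁₀([CO3²⁻]/[HCO3⁻])
log₁₀(0.0145) = -1.839
pH = 9.21 + (-1.839) = 7.37

pH = 7.37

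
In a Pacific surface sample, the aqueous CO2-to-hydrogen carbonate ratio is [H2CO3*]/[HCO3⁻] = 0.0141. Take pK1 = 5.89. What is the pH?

pH = 7.74

From K1 = [H⁺][HCO3⁻]/[H2CO3*]:  pH = pK1 − log₁₀([H2CO3*]/[HCO3⁻])
log₁₀(0.0141) = -1.851
pH = 5.89 − (-1.851) = 7.74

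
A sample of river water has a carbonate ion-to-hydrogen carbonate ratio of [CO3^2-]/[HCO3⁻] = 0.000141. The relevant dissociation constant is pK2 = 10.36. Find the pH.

pH = 6.51

From K2 = [H⁺][CO3^2-]/[HCO3⁻]:  pH = pK2 + log₁₀([CO3^2-]/[HCO3⁻])
log₁₀(0.000141) = -3.851
pH = 10.36 + (-3.851) = 6.51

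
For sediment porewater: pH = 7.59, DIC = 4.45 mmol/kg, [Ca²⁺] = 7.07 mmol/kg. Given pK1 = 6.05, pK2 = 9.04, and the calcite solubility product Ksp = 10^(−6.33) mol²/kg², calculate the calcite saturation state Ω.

Ω = 2.24

α₂ = 1 / (1 + [H⁺]/K2 + [H⁺]²/(K1K2)) = 1 / (1 + 10^+1.45 + 10^-0.09)
   = 1 / (1 + 28.184 + 0.81283) = 1/29.997 = 0.03334
[CO3²⁻] = α₂ × DIC = 0.03334 × 4.45 = 0.1483 mmol/kg
Ksp = 10^(−6.33) = 4.677×10^-7
Ω = [Ca²⁺][CO3²⁻]/Ksp = (7.07×10^-3)(1.483×10^-4) / 4.677×10^-7 = 2.24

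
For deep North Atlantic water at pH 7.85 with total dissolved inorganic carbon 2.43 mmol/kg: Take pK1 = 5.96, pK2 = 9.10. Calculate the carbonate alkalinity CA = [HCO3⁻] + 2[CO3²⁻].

CA = [HCO3⁻] + 2[CO3²⁻] = (α₁ + 2α₂)·DIC
At pH 7.85: [H⁺]/K1 = 10^-1.89 = 0.012882, K2/[H⁺] = 10^-1.25 = 0.056234
α₁ = 1/(1 + 0.012882 + 0.056234) = 1/1.0691 = 0.9354; α₂ = α₁·K2/[H⁺] = 0.05260
α₁ + 2α₂ = 1.0405
CA = 1.0405 × 2.43 = 2.53 mmol/kg

CA = 2.53 mmol/kg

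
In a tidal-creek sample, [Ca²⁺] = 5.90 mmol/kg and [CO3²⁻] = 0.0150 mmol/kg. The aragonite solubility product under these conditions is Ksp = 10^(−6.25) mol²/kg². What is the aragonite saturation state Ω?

Ksp = 10^(−6.25) = 5.623×10^-7
Ω = [Ca²⁺][CO3²⁻]/Ksp = (5.90×10^-3)(0.0150×10^-3) / 5.623×10^-7 = 0.157

Ω = 0.157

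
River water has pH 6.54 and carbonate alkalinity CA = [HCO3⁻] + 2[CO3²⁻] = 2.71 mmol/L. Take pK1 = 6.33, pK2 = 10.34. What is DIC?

CA = [HCO3⁻] + 2[CO3²⁻] = (α₁ + 2α₂)·DIC
At pH 6.54: [H⁺]/K1 = 10^-0.21 = 0.61660, K2/[H⁺] = 10^-3.80 = 0.00015849
α₁ = 1/(1 + 0.61660 + 0.00015849) = 1/1.6168 = 0.6185; α₂ = α₁·K2/[H⁺] = 9.803×10^-5
α₁ + 2α₂ = 0.6187
DIC = CA / (α₁ + 2α₂) = 2.71 / 0.6187 = 4.38 mmol/L

DIC = 4.38 mmol/L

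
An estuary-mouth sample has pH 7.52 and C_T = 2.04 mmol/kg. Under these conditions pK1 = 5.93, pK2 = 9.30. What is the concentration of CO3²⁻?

α₂ = 1 / (1 + [H⁺]/K2 + [H⁺]²/(K1K2)) = 1 / (1 + 10^+1.78 + 10^+0.19)
   = 1 / (1 + 60.256 + 1.5488) = 1/62.805 = 0.01592
[CO3²⁻] = α₂ × DIC = 0.01592 × 2.04 = 0.0325 mmol/kg

[CO3²⁻] = 0.0325 mmol/kg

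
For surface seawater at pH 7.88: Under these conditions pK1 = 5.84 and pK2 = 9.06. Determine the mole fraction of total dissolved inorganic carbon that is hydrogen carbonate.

α₁ = 1 / (1 + [H⁺]/K1 + K2/[H⁺]) = 1 / (1 + 10^-2.04 + 10^-1.18)
   = 1 / (1 + 0.0091201 + 0.066069) = 1/1.0752 = 0.9301

α₁ = 0.930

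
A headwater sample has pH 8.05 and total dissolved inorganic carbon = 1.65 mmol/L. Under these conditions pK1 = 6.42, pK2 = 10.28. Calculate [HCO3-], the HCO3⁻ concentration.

α₁ = 1 / (1 + [H⁺]/K1 + K2/[H⁺]) = 1 / (1 + 10^-1.63 + 10^-2.23)
   = 1 / (1 + 0.023442 + 0.0058884) = 1/1.0293 = 0.9715
[HCO3⁻] = α₁ × DIC = 0.9715 × 1.65 = 1.60 mmol/L

[HCO3⁻] = 1.60 mmol/L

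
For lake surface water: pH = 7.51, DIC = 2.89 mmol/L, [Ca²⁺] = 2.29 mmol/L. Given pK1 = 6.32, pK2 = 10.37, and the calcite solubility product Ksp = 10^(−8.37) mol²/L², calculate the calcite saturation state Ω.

α₂ = 1 / (1 + [H⁺]/K2 + [H⁺]²/(K1K2)) = 1 / (1 + 10^+2.86 + 10^+1.67)
   = 1 / (1 + 724.44 + 46.774) = 1/772.21 = 0.001295
[CO3²⁻] = α₂ × DIC = 0.001295 × 2.89 = 0.003743 mmol/L = 3.743 μmol/L
Ksp = 10^(−8.37) = 4.266×10^-9
Ω = [Ca²⁺][CO3²⁻]/Ksp = (2.29×10^-3)(3.743×10^-6) / 4.266×10^-9 = 2.01

Ω = 2.01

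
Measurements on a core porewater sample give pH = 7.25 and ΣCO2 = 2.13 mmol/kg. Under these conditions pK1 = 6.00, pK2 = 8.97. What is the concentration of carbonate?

α₂ = 1 / (1 + [H⁺]/K2 + [H⁺]²/(K1K2)) = 1 / (1 + 10^+1.72 + 10^+0.47)
   = 1 / (1 + 52.481 + 2.9512) = 1/56.432 = 0.01772
[CO3²⁻] = α₂ × DIC = 0.01772 × 2.13 = 0.0377 mmol/kg

[CO3²⁻] = 0.0377 mmol/kg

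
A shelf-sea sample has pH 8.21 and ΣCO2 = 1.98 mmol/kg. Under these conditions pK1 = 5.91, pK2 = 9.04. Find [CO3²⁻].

[CO3²⁻] = 0.254 mmol/kg

α₂ = 1 / (1 + [H⁺]/K2 + [H⁺]²/(K1K2)) = 1 / (1 + 10^+0.83 + 10^-1.47)
   = 1 / (1 + 6.7608 + 0.033884) = 1/7.7947 = 0.1283
[CO3²⁻] = α₂ × DIC = 0.1283 × 1.98 = 0.254 mmol/kg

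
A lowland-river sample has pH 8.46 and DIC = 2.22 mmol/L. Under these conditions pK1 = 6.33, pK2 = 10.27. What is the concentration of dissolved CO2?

[CO2*] = 16.1 μmol/L

α₀ = 1 / (1 + K1/[H⁺] + K1K2/[H⁺]²) = 1 / (1 + 10^+2.13 + 10^+0.32)
   = 1 / (1 + 134.90 + 2.0893) = 1/137.99 = 0.007247
[CO2*] = α₀ × DIC = 0.007247 × 2.22 = 0.0161 mmol/L = 16.1 μmol/L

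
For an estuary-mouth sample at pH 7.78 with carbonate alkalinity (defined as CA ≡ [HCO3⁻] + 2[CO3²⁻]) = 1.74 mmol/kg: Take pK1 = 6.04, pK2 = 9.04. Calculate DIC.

CA = [HCO3⁻] + 2[CO3²⁻] = (α₁ + 2α₂)·DIC
At pH 7.78: [H⁺]/K1 = 10^-1.74 = 0.018197, K2/[H⁺] = 10^-1.26 = 0.054954
α₁ = 1/(1 + 0.018197 + 0.054954) = 1/1.0732 = 0.9318; α₂ = α₁·K2/[H⁺] = 0.05121
α₁ + 2α₂ = 1.0343
DIC = CA / (α₁ + 2α₂) = 1.74 / 1.0343 = 1.68 mmol/kg

DIC = 1.68 mmol/kg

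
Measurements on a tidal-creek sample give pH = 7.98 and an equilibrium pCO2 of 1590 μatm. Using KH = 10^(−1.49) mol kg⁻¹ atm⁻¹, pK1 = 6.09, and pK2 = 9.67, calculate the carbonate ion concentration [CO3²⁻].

[CO3²⁻] = 0.0815 mmol/kg

[CO2*] = KH · pCO2 = 10^(−1.49) × 1590×10^-6 = 5.145×10^-5 mol/kg
α₀ = 1/(1 + K1/[H⁺] + K1K2/[H⁺]²) = 1/(1 + 10^+1.89 + 10^+0.20) = 0.01247
DIC = [CO2*]/α₀ = 5.145×10^-5 / 0.01247 = 4.127 mmol/kg
[CO3²⁻] = α₂·DIC; α₂ = 0.01976, so [CO3²⁻] = 0.01976 × 4.127 = 0.0815 mmol/kg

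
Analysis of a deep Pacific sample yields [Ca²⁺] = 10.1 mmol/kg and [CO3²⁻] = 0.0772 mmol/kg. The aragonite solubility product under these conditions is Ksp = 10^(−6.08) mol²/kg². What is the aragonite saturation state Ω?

Ω = 0.937

Ksp = 10^(−6.08) = 8.318×10^-7
Ω = [Ca²⁺][CO3²⁻]/Ksp = (10.1×10^-3)(0.0772×10^-3) / 8.318×10^-7 = 0.937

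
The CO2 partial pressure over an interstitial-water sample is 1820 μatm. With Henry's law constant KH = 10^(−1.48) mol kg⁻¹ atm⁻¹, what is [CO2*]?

[CO2*] = 60.3 μmol/kg

KH = 10^(−1.48) = 3.311×10^-2 mol kg⁻¹ atm⁻¹
[CO2*] = KH · pCO2 = 3.311×10^-2 × 1820×10^-6 atm = 6.03×10^-5 mol/kg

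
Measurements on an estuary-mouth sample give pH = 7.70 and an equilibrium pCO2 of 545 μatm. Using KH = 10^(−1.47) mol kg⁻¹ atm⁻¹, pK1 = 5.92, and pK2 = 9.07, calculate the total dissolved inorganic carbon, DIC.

[CO2*] = KH · pCO2 = 10^(−1.47) × 545×10^-6 = 1.847×10^-5 mol/kg
α₀ = 1/(1 + K1/[H⁺] + K1K2/[H⁺]²) = 1/(1 + 10^+1.78 + 10^+0.41) = 0.01567
DIC = [CO2*]/α₀ = 1.847×10^-5 / 0.01567 = 1.18 mmol/kg

DIC = 1.18 mmol/kg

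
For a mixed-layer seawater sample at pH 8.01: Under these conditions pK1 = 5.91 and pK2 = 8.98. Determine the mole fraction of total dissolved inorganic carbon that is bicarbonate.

α₁ = 0.897

α₁ = 1 / (1 + [H⁺]/K1 + K2/[H⁺]) = 1 / (1 + 10^-2.10 + 10^-0.97)
   = 1 / (1 + 0.0079433 + 0.10715) = 1/1.1151 = 0.8968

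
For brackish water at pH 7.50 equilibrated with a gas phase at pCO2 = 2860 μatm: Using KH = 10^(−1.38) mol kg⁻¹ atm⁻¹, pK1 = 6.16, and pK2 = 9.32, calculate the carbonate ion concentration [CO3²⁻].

[CO3²⁻] = 0.0395 mmol/kg

[CO2*] = KH · pCO2 = 10^(−1.38) × 2860×10^-6 = 1.192×10^-4 mol/kg
α₀ = 1/(1 + K1/[H⁺] + K1K2/[H⁺]²) = 1/(1 + 10^+1.34 + 10^-0.48) = 0.04309
DIC = [CO2*]/α₀ = 1.192×10^-4 / 0.04309 = 2.767 mmol/kg
[CO3²⁻] = α₂·DIC; α₂ = 0.01427, so [CO3²⁻] = 0.01427 × 2.767 = 0.0395 mmol/kg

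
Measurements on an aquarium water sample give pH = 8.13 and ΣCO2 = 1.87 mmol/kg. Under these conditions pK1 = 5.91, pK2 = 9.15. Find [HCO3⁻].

[HCO3⁻] = 1.70 mmol/kg

α₁ = 1 / (1 + [H⁺]/K1 + K2/[H⁺]) = 1 / (1 + 10^-2.22 + 10^-1.02)
   = 1 / (1 + 0.0060256 + 0.095499) = 1/1.1015 = 0.9078
[HCO3⁻] = α₁ × DIC = 0.9078 × 1.87 = 1.70 mmol/kg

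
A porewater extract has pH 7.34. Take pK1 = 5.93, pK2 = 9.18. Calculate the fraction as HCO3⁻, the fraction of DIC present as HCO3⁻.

α₁ = 0.949

α₁ = 1 / (1 + [H⁺]/K1 + K2/[H⁺]) = 1 / (1 + 10^-1.41 + 10^-1.84)
   = 1 / (1 + 0.038905 + 0.014454) = 1/1.0534 = 0.9493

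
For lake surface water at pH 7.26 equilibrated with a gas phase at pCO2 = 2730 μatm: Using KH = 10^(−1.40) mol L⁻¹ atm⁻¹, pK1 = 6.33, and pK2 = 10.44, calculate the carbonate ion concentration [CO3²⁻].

[CO2*] = KH · pCO2 = 10^(−1.40) × 2730×10^-6 = 1.087×10^-4 mol/L
α₀ = 1/(1 + K1/[H⁺] + K1K2/[H⁺]²) = 1/(1 + 10^+0.93 + 10^-2.25) = 0.1051
DIC = [CO2*]/α₀ = 1.087×10^-4 / 0.1051 = 1.034 mmol/L
[CO3²⁻] = α₂·DIC; α₂ = 0.0005909, so [CO3²⁻] = 0.0005909 × 1.034 = 0.000611 mmol/L = 0.611 μmol/L

[CO3²⁻] = 0.611 μmol/L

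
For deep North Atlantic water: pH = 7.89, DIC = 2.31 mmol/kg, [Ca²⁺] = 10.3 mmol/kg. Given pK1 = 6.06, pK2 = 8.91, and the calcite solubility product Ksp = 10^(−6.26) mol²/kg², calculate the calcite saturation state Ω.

Ω = 3.72

α₂ = 1 / (1 + [H⁺]/K2 + [H⁺]²/(K1K2)) = 1 / (1 + 10^+1.02 + 10^-0.81)
   = 1 / (1 + 10.471 + 0.15488) = 1/11.626 = 0.08601
[CO3²⁻] = α₂ × DIC = 0.08601 × 2.31 = 0.1987 mmol/kg
Ksp = 10^(−6.26) = 5.495×10^-7
Ω = [Ca²⁺][CO3²⁻]/Ksp = (10.3×10^-3)(1.987×10^-4) / 5.495×10^-7 = 3.72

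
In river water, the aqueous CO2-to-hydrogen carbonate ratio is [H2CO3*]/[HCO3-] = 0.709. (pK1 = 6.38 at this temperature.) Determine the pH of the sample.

pH = 6.53

From K1 = [H⁺][HCO3-]/[H2CO3*]:  pH = pK1 − log₁₀([H2CO3*]/[HCO3-])
log₁₀(0.709) = -0.149
pH = 6.38 − (-0.149) = 6.53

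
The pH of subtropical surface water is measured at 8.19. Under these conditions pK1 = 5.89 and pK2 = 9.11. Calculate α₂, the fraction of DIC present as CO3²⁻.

α₂ = 0.107

α₂ = 1 / (1 + [H⁺]/K2 + [H⁺]²/(K1K2)) = 1 / (1 + 10^+0.92 + 10^-1.38)
   = 1 / (1 + 8.3176 + 0.041687) = 1/9.3593 = 0.1068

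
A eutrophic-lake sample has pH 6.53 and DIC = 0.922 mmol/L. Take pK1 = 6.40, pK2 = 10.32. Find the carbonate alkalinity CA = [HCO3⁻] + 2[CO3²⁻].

CA = [HCO3⁻] + 2[CO3²⁻] = (α₁ + 2α₂)·DIC
At pH 6.53: [H⁺]/K1 = 10^-0.13 = 0.74131, K2/[H⁺] = 10^-3.79 = 0.00016218
α₁ = 1/(1 + 0.74131 + 0.00016218) = 1/1.7415 = 0.5742; α₂ = α₁·K2/[H⁺] = 9.313×10^-5
α₁ + 2α₂ = 0.5744
CA = 0.5744 × 0.922 = 0.530 mmol/L

CA = 0.530 mmol/L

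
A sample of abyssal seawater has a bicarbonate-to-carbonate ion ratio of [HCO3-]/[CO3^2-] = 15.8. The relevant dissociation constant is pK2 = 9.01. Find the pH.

pH = 7.81

From K2 = [H⁺][CO3^2-]/[HCO3-]:  pH = pK2 − log₁₀([HCO3-]/[CO3^2-])
log₁₀(15.8) = +1.199
pH = 9.01 − (+1.199) = 7.81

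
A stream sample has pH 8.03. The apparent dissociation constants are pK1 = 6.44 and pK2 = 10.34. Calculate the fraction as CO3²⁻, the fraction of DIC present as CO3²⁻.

α₂ = 1 / (1 + [H⁺]/K2 + [H⁺]²/(K1K2)) = 1 / (1 + 10^+2.31 + 10^+0.72)
   = 1 / (1 + 204.17 + 5.2481) = 1/210.42 = 0.004752

α₂ = 0.00475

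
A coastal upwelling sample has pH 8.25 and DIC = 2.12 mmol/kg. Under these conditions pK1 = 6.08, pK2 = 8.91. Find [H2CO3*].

α₀ = 1 / (1 + K1/[H⁺] + K1K2/[H⁺]²) = 1 / (1 + 10^+2.17 + 10^+1.51)
   = 1 / (1 + 147.91 + 32.359) = 1/181.27 = 0.005517
[CO2*] = α₀ × DIC = 0.005517 × 2.12 = 0.0117 mmol/kg = 11.7 μmol/kg

[CO2*] = 11.7 μmol/kg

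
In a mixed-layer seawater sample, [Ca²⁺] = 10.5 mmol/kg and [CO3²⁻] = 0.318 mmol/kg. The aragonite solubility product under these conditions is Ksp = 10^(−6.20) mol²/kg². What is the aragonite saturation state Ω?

Ksp = 10^(−6.20) = 6.310×10^-7
Ω = [Ca²⁺][CO3²⁻]/Ksp = (10.5×10^-3)(0.318×10^-3) / 6.310×10^-7 = 5.29

Ω = 5.29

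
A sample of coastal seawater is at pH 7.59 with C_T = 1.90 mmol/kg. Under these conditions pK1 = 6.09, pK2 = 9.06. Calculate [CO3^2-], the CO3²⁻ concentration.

[CO3²⁻] = 0.0604 mmol/kg

α₂ = 1 / (1 + [H⁺]/K2 + [H⁺]²/(K1K2)) = 1 / (1 + 10^+1.47 + 10^-0.03)
   = 1 / (1 + 29.512 + 0.93325) = 1/31.445 = 0.03180
[CO3²⁻] = α₂ × DIC = 0.03180 × 1.90 = 0.0604 mmol/kg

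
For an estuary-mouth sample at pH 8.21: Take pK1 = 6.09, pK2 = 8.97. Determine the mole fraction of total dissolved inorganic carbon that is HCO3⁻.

α₁ = 1 / (1 + [H⁺]/K1 + K2/[H⁺]) = 1 / (1 + 10^-2.12 + 10^-0.76)
   = 1 / (1 + 0.0075858 + 0.17378) = 1/1.1814 = 0.8465

α₁ = 0.846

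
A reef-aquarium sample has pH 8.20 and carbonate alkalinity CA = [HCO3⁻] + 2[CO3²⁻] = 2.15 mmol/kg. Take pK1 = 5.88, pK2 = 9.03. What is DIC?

DIC = 1.91 mmol/kg

CA = [HCO3⁻] + 2[CO3²⁻] = (α₁ + 2α₂)·DIC
At pH 8.20: [H⁺]/K1 = 10^-2.32 = 0.0047863, K2/[H⁺] = 10^-0.83 = 0.14791
α₁ = 1/(1 + 0.0047863 + 0.14791) = 1/1.1527 = 0.8675; α₂ = α₁·K2/[H⁺] = 0.1283
α₁ + 2α₂ = 1.1242
DIC = CA / (α₁ + 2α₂) = 2.15 / 1.1242 = 1.91 mmol/kg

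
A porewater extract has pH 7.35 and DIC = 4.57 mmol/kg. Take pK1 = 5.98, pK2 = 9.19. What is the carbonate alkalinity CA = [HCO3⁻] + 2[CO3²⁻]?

CA = [HCO3⁻] + 2[CO3²⁻] = (α₁ + 2α₂)·DIC
At pH 7.35: [H⁺]/K1 = 10^-1.37 = 0.042658, K2/[H⁺] = 10^-1.84 = 0.014454
α₁ = 1/(1 + 0.042658 + 0.014454) = 1/1.0571 = 0.9460; α₂ = α₁·K2/[H⁺] = 0.01367
α₁ + 2α₂ = 0.9733
CA = 0.9733 × 4.57 = 4.45 mmol/kg

CA = 4.45 mmol/kg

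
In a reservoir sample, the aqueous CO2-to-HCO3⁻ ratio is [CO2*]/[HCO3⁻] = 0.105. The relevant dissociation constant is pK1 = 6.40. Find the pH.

pH = 7.38

From K1 = [H⁺][HCO3⁻]/[CO2*]:  pH = pK1 − log₁₀([CO2*]/[HCO3⁻])
log₁₀(0.105) = -0.979
pH = 6.40 − (-0.979) = 7.38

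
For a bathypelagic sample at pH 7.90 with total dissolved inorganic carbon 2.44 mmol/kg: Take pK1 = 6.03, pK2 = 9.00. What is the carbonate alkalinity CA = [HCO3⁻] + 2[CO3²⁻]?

CA = [HCO3⁻] + 2[CO3²⁻] = (α₁ + 2α₂)·DIC
At pH 7.90: [H⁺]/K1 = 10^-1.87 = 0.013490, K2/[H⁺] = 10^-1.10 = 0.079433
α₁ = 1/(1 + 0.013490 + 0.079433) = 1/1.0929 = 0.9150; α₂ = α₁·K2/[H⁺] = 0.07268
α₁ + 2α₂ = 1.0603
CA = 1.0603 × 2.44 = 2.59 mmol/kg

CA = 2.59 mmol/kg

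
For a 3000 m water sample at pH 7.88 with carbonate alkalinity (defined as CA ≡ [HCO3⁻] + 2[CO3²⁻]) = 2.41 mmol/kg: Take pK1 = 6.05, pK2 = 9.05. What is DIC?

CA = [HCO3⁻] + 2[CO3²⁻] = (α₁ + 2α₂)·DIC
At pH 7.88: [H⁺]/K1 = 10^-1.83 = 0.014791, K2/[H⁺] = 10^-1.17 = 0.067608
α₁ = 1/(1 + 0.014791 + 0.067608) = 1/1.0824 = 0.9239; α₂ = α₁·K2/[H⁺] = 0.06246
α₁ + 2α₂ = 1.0488
DIC = CA / (α₁ + 2α₂) = 2.41 / 1.0488 = 2.30 mmol/kg

DIC = 2.30 mmol/kg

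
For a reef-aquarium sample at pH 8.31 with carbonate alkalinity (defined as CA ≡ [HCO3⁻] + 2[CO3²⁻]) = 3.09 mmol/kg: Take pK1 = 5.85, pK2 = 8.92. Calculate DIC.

CA = [HCO3⁻] + 2[CO3²⁻] = (α₁ + 2α₂)·DIC
At pH 8.31: [H⁺]/K1 = 10^-2.46 = 0.0034674, K2/[H⁺] = 10^-0.61 = 0.24547
α₁ = 1/(1 + 0.0034674 + 0.24547) = 1/1.2489 = 0.8007; α₂ = α₁·K2/[H⁺] = 0.1965
α₁ + 2α₂ = 1.1938
DIC = CA / (α₁ + 2α₂) = 3.09 / 1.1938 = 2.59 mmol/kg

DIC = 2.59 mmol/kg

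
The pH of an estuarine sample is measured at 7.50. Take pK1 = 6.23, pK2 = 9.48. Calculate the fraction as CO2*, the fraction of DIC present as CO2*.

α₀ = 1 / (1 + K1/[H⁺] + K1K2/[H⁺]²) = 1 / (1 + 10^+1.27 + 10^-0.71)
   = 1 / (1 + 18.621 + 0.19498) = 1/19.816 = 0.05046

α₀ = 0.0505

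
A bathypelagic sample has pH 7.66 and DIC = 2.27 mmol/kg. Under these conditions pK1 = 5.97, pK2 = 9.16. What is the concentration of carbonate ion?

α₂ = 1 / (1 + [H⁺]/K2 + [H⁺]²/(K1K2)) = 1 / (1 + 10^+1.50 + 10^-0.19)
   = 1 / (1 + 31.623 + 0.64565) = 1/33.268 = 0.03006
[CO3²⁻] = α₂ × DIC = 0.03006 × 2.27 = 0.0682 mmol/kg

[CO3²⁻] = 0.0682 mmol/kg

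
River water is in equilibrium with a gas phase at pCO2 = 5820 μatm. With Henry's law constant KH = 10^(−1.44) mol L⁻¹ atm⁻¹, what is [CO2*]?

[CO2*] = 211 μmol/L

KH = 10^(−1.44) = 3.631×10^-2 mol L⁻¹ atm⁻¹
[CO2*] = KH · pCO2 = 3.631×10^-2 × 5820×10^-6 atm = 2.11×10^-4 mol/L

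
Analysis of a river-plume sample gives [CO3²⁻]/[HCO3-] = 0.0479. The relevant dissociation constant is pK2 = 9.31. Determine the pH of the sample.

From K2 = [H⁺][CO3²⁻]/[HCO3-]:  pH = pK2 + log₁₀([CO3²⁻]/[HCO3-])
log₁₀(0.0479) = -1.320
pH = 9.31 + (-1.320) = 7.99

pH = 7.99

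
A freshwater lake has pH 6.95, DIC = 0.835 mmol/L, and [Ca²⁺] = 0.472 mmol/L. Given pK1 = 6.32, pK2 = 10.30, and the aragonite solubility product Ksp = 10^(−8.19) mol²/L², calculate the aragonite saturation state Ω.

Ω = 0.0221

α₂ = 1 / (1 + [H⁺]/K2 + [H⁺]²/(K1K2)) = 1 / (1 + 10^+3.35 + 10^+2.72)
   = 1 / (1 + 2238.7 + 524.81) = 1/2764.5 = 0.0003617
[CO3²⁻] = α₂ × DIC = 0.0003617 × 0.835 = 0.0003020 mmol/L = 0.3020 μmol/L
Ksp = 10^(−8.19) = 6.457×10^-9
Ω = [Ca²⁺][CO3²⁻]/Ksp = (0.472×10^-3)(3.020×10^-7) / 6.457×10^-9 = 0.0221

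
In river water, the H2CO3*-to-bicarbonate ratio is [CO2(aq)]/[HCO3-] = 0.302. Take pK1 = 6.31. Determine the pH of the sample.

pH = 6.83

From K1 = [H⁺][HCO3-]/[CO2(aq)]:  pH = pK1 − log₁₀([CO2(aq)]/[HCO3-])
log₁₀(0.302) = -0.520
pH = 6.31 − (-0.520) = 6.83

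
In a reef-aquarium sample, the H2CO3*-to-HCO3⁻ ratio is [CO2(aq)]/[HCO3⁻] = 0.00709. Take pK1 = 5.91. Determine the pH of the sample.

From K1 = [H⁺][HCO3⁻]/[CO2(aq)]:  pH = pK1 − log₁₀([CO2(aq)]/[HCO3⁻])
log₁₀(0.00709) = -2.149
pH = 5.91 − (-2.149) = 8.06

pH = 8.06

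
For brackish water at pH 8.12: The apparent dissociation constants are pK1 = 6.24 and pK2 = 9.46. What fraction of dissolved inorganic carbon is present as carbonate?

α₂ = 1 / (1 + [H⁺]/K2 + [H⁺]²/(K1K2)) = 1 / (1 + 10^+1.34 + 10^-0.54)
   = 1 / (1 + 21.878 + 0.28840) = 1/23.166 = 0.04317

α₂ = 0.0432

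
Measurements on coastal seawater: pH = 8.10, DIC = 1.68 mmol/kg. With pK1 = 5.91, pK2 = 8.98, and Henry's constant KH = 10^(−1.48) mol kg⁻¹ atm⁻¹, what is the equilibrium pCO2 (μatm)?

pCO2 = 288 μatm

α₀ = 1 / (1 + K1/[H⁺] + K1K2/[H⁺]²) = 1 / (1 + 10^+2.19 + 10^+1.31)
   = 1 / (1 + 154.88 + 20.417) = 1/176.30 = 0.005672
[CO2*] = α₀ × DIC = 0.005672 × 1.68 = 0.009529 mmol/kg = 9.529 μmol/kg
pCO2 = [CO2*]/KH = 9.529×10^-6 / 3.311×10^-2 = 288 μatm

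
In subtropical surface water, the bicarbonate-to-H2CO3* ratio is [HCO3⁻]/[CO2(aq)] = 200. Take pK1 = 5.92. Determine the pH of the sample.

From K1 = [H⁺][HCO3⁻]/[CO2(aq)]:  pH = pK1 + log₁₀([HCO3⁻]/[CO2(aq)])
log₁₀(200) = +2.301
pH = 5.92 + (+2.301) = 8.22

pH = 8.22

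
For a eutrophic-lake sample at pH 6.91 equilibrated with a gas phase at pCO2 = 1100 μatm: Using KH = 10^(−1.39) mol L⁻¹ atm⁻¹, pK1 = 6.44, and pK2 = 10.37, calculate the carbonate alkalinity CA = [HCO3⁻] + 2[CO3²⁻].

[CO2*] = KH · pCO2 = 10^(−1.39) × 1100×10^-6 = 4.481×10^-5 mol/L
α₀ = 1/(1 + K1/[H⁺] + K1K2/[H⁺]²) = 1/(1 + 10^+0.47 + 10^-2.99) = 0.2530
DIC = [CO2*]/α₀ = 4.481×10^-5 / 0.2530 = 0.1771 mmol/L
CA = (α₁ + 2α₂)·DIC = (0.7467 + 2×0.0002589) × 0.1771 = 0.132 mmol/L

CA = 0.132 mmol/L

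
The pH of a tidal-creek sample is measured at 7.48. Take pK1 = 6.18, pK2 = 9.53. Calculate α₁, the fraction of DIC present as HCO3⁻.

α₁ = 1 / (1 + [H⁺]/K1 + K2/[H⁺]) = 1 / (1 + 10^-1.30 + 10^-2.05)
   = 1 / (1 + 0.050119 + 0.0089125) = 1/1.0590 = 0.9443

α₁ = 0.944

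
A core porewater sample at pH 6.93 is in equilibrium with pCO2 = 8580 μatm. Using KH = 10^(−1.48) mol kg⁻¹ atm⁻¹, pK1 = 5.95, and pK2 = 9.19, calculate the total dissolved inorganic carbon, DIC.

DIC = 3.01 mmol/kg

[CO2*] = KH · pCO2 = 10^(−1.48) × 8580×10^-6 = 2.841×10^-4 mol/kg
α₀ = 1/(1 + K1/[H⁺] + K1K2/[H⁺]²) = 1/(1 + 10^+0.98 + 10^-1.28) = 0.09432
DIC = [CO2*]/α₀ = 2.841×10^-4 / 0.09432 = 3.01 mmol/kg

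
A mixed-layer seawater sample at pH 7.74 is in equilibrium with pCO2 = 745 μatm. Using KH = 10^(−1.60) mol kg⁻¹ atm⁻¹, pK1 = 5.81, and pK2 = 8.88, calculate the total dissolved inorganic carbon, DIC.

DIC = 1.73 mmol/kg

[CO2*] = KH · pCO2 = 10^(−1.60) × 745×10^-6 = 1.871×10^-5 mol/kg
α₀ = 1/(1 + K1/[H⁺] + K1K2/[H⁺]²) = 1/(1 + 10^+1.93 + 10^+0.79) = 0.01084
DIC = [CO2*]/α₀ = 1.871×10^-5 / 0.01084 = 1.73 mmol/kg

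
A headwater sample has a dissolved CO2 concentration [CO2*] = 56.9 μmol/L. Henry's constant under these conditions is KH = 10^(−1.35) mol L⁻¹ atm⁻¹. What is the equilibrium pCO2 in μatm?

KH = 10^(−1.35) = 4.467×10^-2 mol L⁻¹ atm⁻¹
pCO2 = [CO2*]/KH = 56.9×10^-6 / 4.467×10^-2 = 1.27×10^-3 atm = 1270 μatm

pCO2 = 1270 μatm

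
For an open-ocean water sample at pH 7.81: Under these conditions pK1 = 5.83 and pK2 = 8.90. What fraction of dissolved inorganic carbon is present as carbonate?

α₂ = 0.0745

α₂ = 1 / (1 + [H⁺]/K2 + [H⁺]²/(K1K2)) = 1 / (1 + 10^+1.09 + 10^-0.89)
   = 1 / (1 + 12.303 + 0.12882) = 1/13.432 = 0.07445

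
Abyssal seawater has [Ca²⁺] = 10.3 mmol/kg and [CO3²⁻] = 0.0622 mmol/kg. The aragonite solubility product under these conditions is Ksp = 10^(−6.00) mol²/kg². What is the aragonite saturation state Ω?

Ω = 0.641

Ksp = 10^(−6.00) = 1.000×10^-6
Ω = [Ca²⁺][CO3²⁻]/Ksp = (10.3×10^-3)(0.0622×10^-3) / 1.000×10^-6 = 0.641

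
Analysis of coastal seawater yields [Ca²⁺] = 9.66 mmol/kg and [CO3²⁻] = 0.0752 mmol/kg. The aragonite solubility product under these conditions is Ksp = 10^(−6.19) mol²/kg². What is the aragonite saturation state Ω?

Ksp = 10^(−6.19) = 6.457×10^-7
Ω = [Ca²⁺][CO3²⁻]/Ksp = (9.66×10^-3)(0.0752×10^-3) / 6.457×10^-7 = 1.13

Ω = 1.13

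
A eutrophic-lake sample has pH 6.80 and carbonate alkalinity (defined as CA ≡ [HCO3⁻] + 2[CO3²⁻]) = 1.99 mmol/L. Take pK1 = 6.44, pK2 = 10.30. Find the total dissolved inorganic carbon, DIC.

DIC = 2.86 mmol/L

CA = [HCO3⁻] + 2[CO3²⁻] = (α₁ + 2α₂)·DIC
At pH 6.80: [H⁺]/K1 = 10^-0.36 = 0.43652, K2/[H⁺] = 10^-3.50 = 0.00031623
α₁ = 1/(1 + 0.43652 + 0.00031623) = 1/1.4368 = 0.6960; α₂ = α₁·K2/[H⁺] = 0.0002201
α₁ + 2α₂ = 0.6964
DIC = CA / (α₁ + 2α₂) = 1.99 / 0.6964 = 2.86 mmol/L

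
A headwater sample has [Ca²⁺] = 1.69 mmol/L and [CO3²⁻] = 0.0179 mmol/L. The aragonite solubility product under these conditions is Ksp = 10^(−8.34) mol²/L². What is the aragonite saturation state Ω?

Ω = 6.62

Ksp = 10^(−8.34) = 4.571×10^-9
Ω = [Ca²⁺][CO3²⁻]/Ksp = (1.69×10^-3)(0.0179×10^-3) / 4.571×10^-9 = 6.62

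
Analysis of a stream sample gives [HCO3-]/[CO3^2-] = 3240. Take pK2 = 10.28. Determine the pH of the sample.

pH = 6.77

From K2 = [H⁺][CO3^2-]/[HCO3-]:  pH = pK2 − log₁₀([HCO3-]/[CO3^2-])
log₁₀(3240) = +3.511
pH = 10.28 − (+3.511) = 6.77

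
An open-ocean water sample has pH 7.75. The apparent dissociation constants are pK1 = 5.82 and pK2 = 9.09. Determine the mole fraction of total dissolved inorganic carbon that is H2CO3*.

α₀ = 0.0111

α₀ = 1 / (1 + K1/[H⁺] + K1K2/[H⁺]²) = 1 / (1 + 10^+1.93 + 10^+0.59)
   = 1 / (1 + 85.114 + 3.8905) = 1/90.004 = 0.01111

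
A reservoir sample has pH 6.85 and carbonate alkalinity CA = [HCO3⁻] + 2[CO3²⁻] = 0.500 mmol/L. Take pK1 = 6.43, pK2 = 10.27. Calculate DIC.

DIC = 0.690 mmol/L

CA = [HCO3⁻] + 2[CO3²⁻] = (α₁ + 2α₂)·DIC
At pH 6.85: [H⁺]/K1 = 10^-0.42 = 0.38019, K2/[H⁺] = 10^-3.42 = 0.00038019
α₁ = 1/(1 + 0.38019 + 0.00038019) = 1/1.3806 = 0.7243; α₂ = α₁·K2/[H⁺] = 0.0002754
α₁ + 2α₂ = 0.7249
DIC = CA / (α₁ + 2α₂) = 0.500 / 0.7249 = 0.690 mmol/L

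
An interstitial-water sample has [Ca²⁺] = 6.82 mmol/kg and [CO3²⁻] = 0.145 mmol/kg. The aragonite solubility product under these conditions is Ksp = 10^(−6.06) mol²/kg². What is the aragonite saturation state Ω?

Ksp = 10^(−6.06) = 8.710×10^-7
Ω = [Ca²⁺][CO3²⁻]/Ksp = (6.82×10^-3)(0.145×10^-3) / 8.710×10^-7 = 1.14

Ω = 1.14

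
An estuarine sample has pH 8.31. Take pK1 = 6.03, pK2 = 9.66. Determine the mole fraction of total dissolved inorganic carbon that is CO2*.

α₀ = 0.00500

α₀ = 1 / (1 + K1/[H⁺] + K1K2/[H⁺]²) = 1 / (1 + 10^+2.28 + 10^+0.93)
   = 1 / (1 + 190.55 + 8.5114) = 1/200.06 = 0.004999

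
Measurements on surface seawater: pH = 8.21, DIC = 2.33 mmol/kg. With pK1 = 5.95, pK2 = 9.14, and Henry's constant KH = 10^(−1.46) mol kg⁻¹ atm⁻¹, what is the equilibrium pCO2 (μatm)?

α₀ = 1 / (1 + K1/[H⁺] + K1K2/[H⁺]²) = 1 / (1 + 10^+2.26 + 10^+1.33)
   = 1 / (1 + 181.97 + 21.380) = 1/204.35 = 0.004894
[CO2*] = α₀ × DIC = 0.004894 × 2.33 = 0.01140 mmol/kg = 11.40 μmol/kg
pCO2 = [CO2*]/KH = 1.140×10^-5 / 3.467×10^-2 = 329 μatm

pCO2 = 329 μatm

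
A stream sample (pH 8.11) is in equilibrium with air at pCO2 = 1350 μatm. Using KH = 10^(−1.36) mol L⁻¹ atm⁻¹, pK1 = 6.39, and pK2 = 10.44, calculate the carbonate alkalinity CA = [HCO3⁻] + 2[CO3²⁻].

[CO2*] = KH · pCO2 = 10^(−1.36) × 1350×10^-6 = 5.893×10^-5 mol/L
α₀ = 1/(1 + K1/[H⁺] + K1K2/[H⁺]²) = 1/(1 + 10^+1.72 + 10^-0.61) = 0.01861
DIC = [CO2*]/α₀ = 5.893×10^-5 / 0.01861 = 3.166 mmol/L
CA = (α₁ + 2α₂)·DIC = (0.9768 + 2×0.004569) × 3.166 = 3.12 mmol/L

CA = 3.12 mmol/L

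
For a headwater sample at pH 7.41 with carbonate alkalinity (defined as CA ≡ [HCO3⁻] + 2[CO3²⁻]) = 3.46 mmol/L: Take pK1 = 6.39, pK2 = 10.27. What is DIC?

CA = [HCO3⁻] + 2[CO3²⁻] = (α₁ + 2α₂)·DIC
At pH 7.41: [H⁺]/K1 = 10^-1.02 = 0.095499, K2/[H⁺] = 10^-2.86 = 0.0013804
α₁ = 1/(1 + 0.095499 + 0.0013804) = 1/1.0969 = 0.9117; α₂ = α₁·K2/[H⁺] = 0.001258
α₁ + 2α₂ = 0.9142
DIC = CA / (α₁ + 2α₂) = 3.46 / 0.9142 = 3.78 mmol/L

DIC = 3.78 mmol/L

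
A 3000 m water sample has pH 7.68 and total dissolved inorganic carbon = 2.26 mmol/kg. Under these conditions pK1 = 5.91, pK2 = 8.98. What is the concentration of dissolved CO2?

[CO2*] = 0.0360 mmol/kg

α₀ = 1 / (1 + K1/[H⁺] + K1K2/[H⁺]²) = 1 / (1 + 10^+1.77 + 10^+0.47)
   = 1 / (1 + 58.884 + 2.9512) = 1/62.836 = 0.01591
[CO2*] = α₀ × DIC = 0.01591 × 2.26 = 0.0360 mmol/kg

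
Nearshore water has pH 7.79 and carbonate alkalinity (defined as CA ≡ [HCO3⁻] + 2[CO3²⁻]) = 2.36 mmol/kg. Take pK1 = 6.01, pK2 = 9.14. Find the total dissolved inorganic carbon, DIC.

DIC = 2.30 mmol/kg

CA = [HCO3⁻] + 2[CO3²⁻] = (α₁ + 2α₂)·DIC
At pH 7.79: [H⁺]/K1 = 10^-1.78 = 0.016596, K2/[H⁺] = 10^-1.35 = 0.044668
α₁ = 1/(1 + 0.016596 + 0.044668) = 1/1.0613 = 0.9423; α₂ = α₁·K2/[H⁺] = 0.04209
α₁ + 2α₂ = 1.0265
DIC = CA / (α₁ + 2α₂) = 2.36 / 1.0265 = 2.30 mmol/kg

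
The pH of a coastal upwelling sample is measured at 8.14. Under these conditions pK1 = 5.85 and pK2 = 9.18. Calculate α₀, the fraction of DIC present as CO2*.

α₀ = 0.00468

α₀ = 1 / (1 + K1/[H⁺] + K1K2/[H⁺]²) = 1 / (1 + 10^+2.29 + 10^+1.25)
   = 1 / (1 + 194.98 + 17.783) = 1/213.77 = 0.004678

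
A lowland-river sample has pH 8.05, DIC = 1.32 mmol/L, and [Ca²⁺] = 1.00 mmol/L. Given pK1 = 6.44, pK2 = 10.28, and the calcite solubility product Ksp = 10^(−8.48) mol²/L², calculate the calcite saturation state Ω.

α₂ = 1 / (1 + [H⁺]/K2 + [H⁺]²/(K1K2)) = 1 / (1 + 10^+2.23 + 10^+0.62)
   = 1 / (1 + 169.82 + 4.1687) = 1/174.99 = 0.005715
[CO3²⁻] = α₂ × DIC = 0.005715 × 1.32 = 0.007543 mmol/L = 7.543 μmol/L
Ksp = 10^(−8.48) = 3.311×10^-9
Ω = [Ca²⁺][CO3²⁻]/Ksp = (1.00×10^-3)(7.543×10^-6) / 3.311×10^-9 = 2.28

Ω = 2.28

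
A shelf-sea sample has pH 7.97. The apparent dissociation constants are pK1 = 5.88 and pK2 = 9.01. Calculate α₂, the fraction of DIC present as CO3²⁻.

α₂ = 0.0830

α₂ = 1 / (1 + [H⁺]/K2 + [H⁺]²/(K1K2)) = 1 / (1 + 10^+1.04 + 10^-1.05)
   = 1 / (1 + 10.965 + 0.089125) = 1/12.054 = 0.08296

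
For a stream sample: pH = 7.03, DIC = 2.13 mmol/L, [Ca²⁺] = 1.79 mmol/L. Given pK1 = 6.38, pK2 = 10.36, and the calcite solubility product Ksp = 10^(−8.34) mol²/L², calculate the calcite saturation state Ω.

α₂ = 1 / (1 + [H⁺]/K2 + [H⁺]²/(K1K2)) = 1 / (1 + 10^+3.33 + 10^+2.68)
   = 1 / (1 + 2138.0 + 478.63) = 1/2617.6 = 0.0003820
[CO3²⁻] = α₂ × DIC = 0.0003820 × 2.13 = 0.0008137 mmol/L = 0.8137 μmol/L
Ksp = 10^(−8.34) = 4.571×10^-9
Ω = [Ca²⁺][CO3²⁻]/Ksp = (1.79×10^-3)(8.137×10^-7) / 4.571×10^-9 = 0.319

Ω = 0.319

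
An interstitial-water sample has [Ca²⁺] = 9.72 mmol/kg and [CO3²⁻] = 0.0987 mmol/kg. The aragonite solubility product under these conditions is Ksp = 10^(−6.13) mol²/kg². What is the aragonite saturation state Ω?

Ω = 1.29

Ksp = 10^(−6.13) = 7.413×10^-7
Ω = [Ca²⁺][CO3²⁻]/Ksp = (9.72×10^-3)(0.0987×10^-3) / 7.413×10^-7 = 1.29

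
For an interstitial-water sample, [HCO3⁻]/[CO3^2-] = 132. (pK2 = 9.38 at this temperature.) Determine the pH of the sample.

pH = 7.26

From K2 = [H⁺][CO3^2-]/[HCO3⁻]:  pH = pK2 − log₁₀([HCO3⁻]/[CO3^2-])
log₁₀(132) = +2.121
pH = 9.38 − (+2.121) = 7.26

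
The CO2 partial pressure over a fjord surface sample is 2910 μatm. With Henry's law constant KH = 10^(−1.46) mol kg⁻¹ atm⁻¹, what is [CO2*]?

KH = 10^(−1.46) = 3.467×10^-2 mol kg⁻¹ atm⁻¹
[CO2*] = KH · pCO2 = 3.467×10^-2 × 2910×10^-6 atm = 1.01×10^-4 mol/kg

[CO2*] = 101 μmol/kg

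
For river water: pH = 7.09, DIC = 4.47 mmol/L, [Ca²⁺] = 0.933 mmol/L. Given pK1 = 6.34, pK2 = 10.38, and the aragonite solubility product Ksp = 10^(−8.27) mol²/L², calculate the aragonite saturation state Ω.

Ω = 0.338

α₂ = 1 / (1 + [H⁺]/K2 + [H⁺]²/(K1K2)) = 1 / (1 + 10^+3.29 + 10^+2.54)
   = 1 / (1 + 1949.8 + 346.74) = 1/2297.6 = 0.0004352
[CO3²⁻] = α₂ × DIC = 0.0004352 × 4.47 = 0.001946 mmol/L = 1.946 μmol/L
Ksp = 10^(−8.27) = 5.370×10^-9
Ω = [Ca²⁺][CO3²⁻]/Ksp = (0.933×10^-3)(1.946×10^-6) / 5.370×10^-9 = 0.338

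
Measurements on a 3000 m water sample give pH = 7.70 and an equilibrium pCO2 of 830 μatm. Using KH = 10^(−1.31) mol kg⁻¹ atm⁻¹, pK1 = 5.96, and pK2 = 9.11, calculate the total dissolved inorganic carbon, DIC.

DIC = 2.36 mmol/kg

[CO2*] = KH · pCO2 = 10^(−1.31) × 830×10^-6 = 4.065×10^-5 mol/kg
α₀ = 1/(1 + K1/[H⁺] + K1K2/[H⁺]²) = 1/(1 + 10^+1.74 + 10^+0.33) = 0.01721
DIC = [CO2*]/α₀ = 4.065×10^-5 / 0.01721 = 2.36 mmol/kg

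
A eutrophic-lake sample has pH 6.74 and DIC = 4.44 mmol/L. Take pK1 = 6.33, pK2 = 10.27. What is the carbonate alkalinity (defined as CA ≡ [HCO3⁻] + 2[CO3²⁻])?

CA = [HCO3⁻] + 2[CO3²⁻] = (α₁ + 2α₂)·DIC
At pH 6.74: [H⁺]/K1 = 10^-0.41 = 0.38905, K2/[H⁺] = 10^-3.53 = 0.00029512
α₁ = 1/(1 + 0.38905 + 0.00029512) = 1/1.3893 = 0.7198; α₂ = α₁·K2/[H⁺] = 0.0002124
α₁ + 2α₂ = 0.7202
CA = 0.7202 × 4.44 = 3.20 mmol/L

CA = 3.20 mmol/L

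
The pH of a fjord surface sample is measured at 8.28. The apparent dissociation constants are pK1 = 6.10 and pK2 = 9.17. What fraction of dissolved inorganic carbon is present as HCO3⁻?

α₁ = 0.881

α₁ = 1 / (1 + [H⁺]/K1 + K2/[H⁺]) = 1 / (1 + 10^-2.18 + 10^-0.89)
   = 1 / (1 + 0.0066069 + 0.12882) = 1/1.1354 = 0.8807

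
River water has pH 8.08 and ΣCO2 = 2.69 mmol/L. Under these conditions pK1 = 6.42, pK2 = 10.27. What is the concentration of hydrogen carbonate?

[HCO3⁻] = 2.62 mmol/L

α₁ = 1 / (1 + [H⁺]/K1 + K2/[H⁺]) = 1 / (1 + 10^-1.66 + 10^-2.19)
   = 1 / (1 + 0.021878 + 0.0064565) = 1/1.0283 = 0.9724
[HCO3⁻] = α₁ × DIC = 0.9724 × 2.69 = 2.62 mmol/L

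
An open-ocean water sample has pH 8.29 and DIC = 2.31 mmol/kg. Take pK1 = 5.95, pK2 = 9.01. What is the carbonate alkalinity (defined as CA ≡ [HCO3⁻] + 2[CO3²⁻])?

CA = [HCO3⁻] + 2[CO3²⁻] = (α₁ + 2α₂)·DIC
At pH 8.29: [H⁺]/K1 = 10^-2.34 = 0.0045709, K2/[H⁺] = 10^-0.72 = 0.19055
α₁ = 1/(1 + 0.0045709 + 0.19055) = 1/1.1951 = 0.8367; α₂ = α₁·K2/[H⁺] = 0.1594
α₁ + 2α₂ = 1.1556
CA = 1.1556 × 2.31 = 2.67 mmol/kg

CA = 2.67 mmol/kg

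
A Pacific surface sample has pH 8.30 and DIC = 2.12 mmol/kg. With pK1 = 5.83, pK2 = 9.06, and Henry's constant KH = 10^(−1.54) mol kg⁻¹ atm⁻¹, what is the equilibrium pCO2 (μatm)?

pCO2 = 212 μatm

α₀ = 1 / (1 + K1/[H⁺] + K1K2/[H⁺]²) = 1 / (1 + 10^+2.47 + 10^+1.71)
   = 1 / (1 + 295.12 + 51.286) = 1/347.41 = 0.002878
[CO2*] = α₀ × DIC = 0.002878 × 2.12 = 0.006102 mmol/kg = 6.102 μmol/kg
pCO2 = [CO2*]/KH = 6.102×10^-6 / 2.884×10^-2 = 212 μatm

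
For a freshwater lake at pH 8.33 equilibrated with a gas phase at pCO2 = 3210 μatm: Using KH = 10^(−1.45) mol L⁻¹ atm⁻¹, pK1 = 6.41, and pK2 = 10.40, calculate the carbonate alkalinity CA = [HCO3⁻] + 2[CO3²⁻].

[CO2*] = KH · pCO2 = 10^(−1.45) × 3210×10^-6 = 1.139×10^-4 mol/L
α₀ = 1/(1 + K1/[H⁺] + K1K2/[H⁺]²) = 1/(1 + 10^+1.92 + 10^-0.15) = 0.01178
DIC = [CO2*]/α₀ = 1.139×10^-4 / 0.01178 = 9.668 mmol/L
CA = (α₁ + 2α₂)·DIC = (0.9799 + 2×0.008340) × 9.668 = 9.63 mmol/L

CA = 9.63 mmol/L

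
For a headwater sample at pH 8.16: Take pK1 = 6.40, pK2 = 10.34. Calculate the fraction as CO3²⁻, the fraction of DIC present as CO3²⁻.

α₂ = 1 / (1 + [H⁺]/K2 + [H⁺]²/(K1K2)) = 1 / (1 + 10^+2.18 + 10^+0.42)
   = 1 / (1 + 151.36 + 2.6303) = 1/154.99 = 0.006452

α₂ = 0.00645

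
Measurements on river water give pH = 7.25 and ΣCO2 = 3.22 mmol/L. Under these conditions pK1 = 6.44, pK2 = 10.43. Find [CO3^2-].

α₂ = 1 / (1 + [H⁺]/K2 + [H⁺]²/(K1K2)) = 1 / (1 + 10^+3.18 + 10^+2.37)
   = 1 / (1 + 1513.6 + 234.42) = 1/1749.0 = 0.0005718
[CO3²⁻] = α₂ × DIC = 0.0005718 × 3.22 = 0.00184 mmol/L = 1.84 μmol/L

[CO3²⁻] = 1.84 μmol/L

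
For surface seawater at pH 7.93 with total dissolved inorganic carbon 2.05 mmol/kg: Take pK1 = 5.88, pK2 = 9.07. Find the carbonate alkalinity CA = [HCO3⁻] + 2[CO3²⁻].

CA = 2.17 mmol/kg

CA = [HCO3⁻] + 2[CO3²⁻] = (α₁ + 2α₂)·DIC
At pH 7.93: [H⁺]/K1 = 10^-2.05 = 0.0089125, K2/[H⁺] = 10^-1.14 = 0.072444
α₁ = 1/(1 + 0.0089125 + 0.072444) = 1/1.0814 = 0.9248; α₂ = α₁·K2/[H⁺] = 0.06699
α₁ + 2α₂ = 1.0588
CA = 1.0588 × 2.05 = 2.17 mmol/kg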